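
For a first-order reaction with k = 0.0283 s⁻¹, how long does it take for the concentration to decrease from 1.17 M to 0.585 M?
24.49 s

From ln[A] = ln[A]₀ - k·t: t = ln([A]₀/[A])/k = ln(1.17/0.585)/0.0283 = ln(2.0000)/0.0283 = 0.6931/0.0283 = 24.49 s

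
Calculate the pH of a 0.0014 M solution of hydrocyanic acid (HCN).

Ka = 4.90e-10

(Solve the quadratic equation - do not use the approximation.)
pH = 6.08

x² + Ka×x - Ka×C = 0. Using quadratic formula: [H⁺] = 8.2801e-07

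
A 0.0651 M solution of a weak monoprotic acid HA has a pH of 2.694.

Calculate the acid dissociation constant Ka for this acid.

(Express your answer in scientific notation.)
K_a = 6.49e-05

[H⁺] = 10^(−pH) = 10^(−2.694) = 2.023e-03 M. For HA ⇌ H⁺ + A⁻, Ka = x²/(C − x) = (2.023e-03)²/(0.0651 − 2.023e-03) = 6.49e-05.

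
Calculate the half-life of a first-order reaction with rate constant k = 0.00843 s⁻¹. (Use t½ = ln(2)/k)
82.22 s

t½ = ln(2)/k = 0.6931/0.00843 = 82.22 s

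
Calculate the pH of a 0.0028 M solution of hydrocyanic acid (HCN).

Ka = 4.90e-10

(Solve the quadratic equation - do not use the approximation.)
pH = 5.93

x² + Ka×x - Ka×C = 0. Using quadratic formula: [H⁺] = 1.1711e-06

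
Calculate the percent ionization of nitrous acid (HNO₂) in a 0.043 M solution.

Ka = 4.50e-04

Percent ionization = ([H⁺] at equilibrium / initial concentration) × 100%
Percent ionization = 9.72%

Let x = [H⁺]. Ka = x²/(C - x) ⇒ x² + (4.50e-04)x - (4.50e-04)(0.043) = 0. x = 4.1796e-03. Percent = (4.1796e-03/0.043) × 100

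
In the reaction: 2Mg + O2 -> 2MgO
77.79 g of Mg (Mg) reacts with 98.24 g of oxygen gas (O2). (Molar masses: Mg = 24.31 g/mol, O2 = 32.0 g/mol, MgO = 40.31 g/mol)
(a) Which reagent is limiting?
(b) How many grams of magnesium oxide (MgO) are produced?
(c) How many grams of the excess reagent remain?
(a) Mg, (b) 129 g, (c) 47.04 g

Moles of Mg = 77.79 g ÷ 24.31 g/mol = 3.19992 mol
Moles of O2 = 98.24 g ÷ 32.0 g/mol = 3.07 mol
Moles ÷ coefficient: Mg: 3.19992/2 = 1.6, O2: 3.07/1 = 3.07
(a) Mg has the smaller value, so Mg is the limiting reagent.
(b) Moles of MgO = 3.19992 mol Mg × (2/2) = 3.19992 mol; mass = 3.19992 mol × 40.31 g/mol = 129 g
(c) O2 consumed = 3.19992 × (1/2) = 1.59996 mol; remaining = 3.07 − 1.59996 = 1.47004 mol; mass = 1.47004 mol × 32.0 g/mol = 47.04 g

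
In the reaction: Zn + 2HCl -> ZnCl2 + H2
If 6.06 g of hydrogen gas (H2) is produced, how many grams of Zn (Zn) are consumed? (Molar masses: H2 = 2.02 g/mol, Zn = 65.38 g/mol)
Moles of H2 = 6.06 g ÷ 2.02 g/mol = 3 mol
Mole ratio: 1 mol Zn / 1 mol H2
Moles of Zn = 3 × (1/1) = 3 mol
Mass of Zn = 3 mol × 65.38 g/mol = 196.1 g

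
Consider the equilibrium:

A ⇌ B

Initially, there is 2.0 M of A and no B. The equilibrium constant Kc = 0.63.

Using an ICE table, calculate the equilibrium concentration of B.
[B] = 0.773 M

ICE: [A] = 2.0 − x, [B] = x.
Kc = x/(2.0 − x) = 0.63 ⇒ x = 0.63·2.0/(1 + 0.63) = 1.26/1.63 = 0.773.
[B] = x = 0.773 M.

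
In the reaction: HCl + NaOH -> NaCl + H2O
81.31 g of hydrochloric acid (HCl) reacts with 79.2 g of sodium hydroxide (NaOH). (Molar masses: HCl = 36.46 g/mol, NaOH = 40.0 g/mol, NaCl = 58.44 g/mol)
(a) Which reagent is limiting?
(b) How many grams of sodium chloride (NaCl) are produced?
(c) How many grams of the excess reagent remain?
(a) NaOH, (b) 115.7 g, (c) 9.119 g

Moles of HCl = 81.31 g ÷ 36.46 g/mol = 2.23012 mol
Moles of NaOH = 79.2 g ÷ 40.0 g/mol = 1.98 mol
Moles ÷ coefficient: HCl: 2.23012/1 = 2.23, NaOH: 1.98/1 = 1.98
(a) NaOH has the smaller value, so NaOH is the limiting reagent.
(b) Moles of NaCl = 1.98 mol NaOH × (1/1) = 1.98 mol; mass = 1.98 mol × 58.44 g/mol = 115.7 g
(c) HCl consumed = 1.98 × (1/1) = 1.98 mol; remaining = 2.23012 − 1.98 = 0.250115 mol; mass = 0.250115 mol × 36.46 g/mol = 9.119 g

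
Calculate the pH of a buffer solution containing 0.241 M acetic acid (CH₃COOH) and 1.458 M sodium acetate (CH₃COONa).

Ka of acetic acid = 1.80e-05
pH = 5.53

pKa = -log(1.80e-05) = 4.74. pH = pKa + log([A⁻]/[HA]) = 4.74 + log(1.458/0.241)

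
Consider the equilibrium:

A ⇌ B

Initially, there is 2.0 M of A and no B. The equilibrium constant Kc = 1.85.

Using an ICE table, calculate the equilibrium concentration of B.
[B] = 1.298 M

ICE: [A] = 2.0 − x, [B] = x.
Kc = x/(2.0 − x) = 1.85 ⇒ x = 1.85·2.0/(1 + 1.85) = 3.7/2.85 = 1.298.
[B] = x = 1.298 M.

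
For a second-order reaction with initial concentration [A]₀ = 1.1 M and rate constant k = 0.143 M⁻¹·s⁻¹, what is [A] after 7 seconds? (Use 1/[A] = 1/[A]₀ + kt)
0.5235 M

1/[A] = 1/[A]₀ + k·t = 1/1.1 + (0.143)·(7) = 0.9091 + 1.0010 = 1.9101
[A] = 1/1.9101 = 0.5235 M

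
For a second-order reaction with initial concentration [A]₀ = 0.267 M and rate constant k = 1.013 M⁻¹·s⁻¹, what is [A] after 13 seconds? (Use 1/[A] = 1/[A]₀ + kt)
0.0591 M

1/[A] = 1/[A]₀ + k·t = 1/0.267 + (1.013)·(13) = 3.7453 + 13.1690 = 16.9143
[A] = 1/16.9143 = 0.0591 M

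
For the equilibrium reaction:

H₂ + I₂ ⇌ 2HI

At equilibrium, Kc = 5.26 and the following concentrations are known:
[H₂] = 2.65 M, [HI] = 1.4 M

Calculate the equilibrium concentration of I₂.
[I₂] = 0.1406 M

Kc = ([HI]^2) / ([H₂] × [I₂]) = 5.26
[I₂]^1 = (product terms)/(Kc · other reactant terms) = 1.96 / (5.26 · 2.65) = 0.14061
[I₂] = 0.1406 M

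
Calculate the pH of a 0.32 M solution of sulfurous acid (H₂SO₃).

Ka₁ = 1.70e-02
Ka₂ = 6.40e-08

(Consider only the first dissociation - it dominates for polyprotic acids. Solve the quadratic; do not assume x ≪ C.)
pH = 1.18

x² + Ka₁·x − Ka₁·C = 0 with Ka₁ = 1.70e-02, C = 0.32.
x = (−Ka₁ + √(Ka₁² + 4·Ka₁·C))/2 = 6.5745e-02 M, so pH = 1.18.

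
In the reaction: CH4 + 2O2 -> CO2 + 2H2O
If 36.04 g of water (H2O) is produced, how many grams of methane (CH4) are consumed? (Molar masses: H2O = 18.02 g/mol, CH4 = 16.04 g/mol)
Moles of H2O = 36.04 g ÷ 18.02 g/mol = 2 mol
Mole ratio: 1 mol CH4 / 2 mol H2O
Moles of CH4 = 2 × (1/2) = 1 mol
Mass of CH4 = 1 mol × 16.04 g/mol = 16.04 g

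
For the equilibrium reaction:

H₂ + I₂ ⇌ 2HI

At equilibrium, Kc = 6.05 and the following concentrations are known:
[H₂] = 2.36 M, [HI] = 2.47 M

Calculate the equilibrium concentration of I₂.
[I₂] = 0.4273 M

Kc = ([HI]^2) / ([H₂] × [I₂]) = 6.05
[I₂]^1 = (product terms)/(Kc · other reactant terms) = 6.1009 / (6.05 · 2.36) = 0.42729
[I₂] = 0.4273 M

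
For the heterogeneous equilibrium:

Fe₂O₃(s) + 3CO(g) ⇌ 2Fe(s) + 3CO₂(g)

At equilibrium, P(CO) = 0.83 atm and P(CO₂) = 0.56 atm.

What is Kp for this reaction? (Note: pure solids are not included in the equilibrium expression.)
K_p = 0.307

Solids (Fe₂O₃, Fe) are excluded.
Kp = P(CO₂)³/P(CO)³ = (0.56)³/(0.83)³ = 0.1756/0.5718 = 0.307.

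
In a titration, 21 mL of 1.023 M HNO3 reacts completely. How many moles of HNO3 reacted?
Moles = Molarity × Volume (L)
Moles = 1.023 M × 0.021 L = 0.02148 mol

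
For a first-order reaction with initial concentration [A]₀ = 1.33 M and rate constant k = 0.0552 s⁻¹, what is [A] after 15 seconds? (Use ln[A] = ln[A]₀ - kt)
0.5811 M

ln[A] = ln[A]₀ - k·t = ln(1.33) - (0.0552)·(15) = 0.2852 - 0.8280 = -0.5428
[A] = e^(-0.5428) = 0.5811 M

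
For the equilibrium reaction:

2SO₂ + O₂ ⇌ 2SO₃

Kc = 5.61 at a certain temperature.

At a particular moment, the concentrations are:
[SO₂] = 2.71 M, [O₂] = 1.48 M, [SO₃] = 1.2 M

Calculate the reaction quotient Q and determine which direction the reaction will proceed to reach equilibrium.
Q = 0.132, Q < K, reaction proceeds forward (toward products)

Q = ([SO₃]^2) / ([SO₂]^2 × [O₂])
  = ((1.2)^2) / ((2.71)^2·(1.48)) = 1.44/10.869 = 0.1325
Since Q = 0.1325 < Kc = 5.61, the reaction proceeds forward (toward products) to reach equilibrium.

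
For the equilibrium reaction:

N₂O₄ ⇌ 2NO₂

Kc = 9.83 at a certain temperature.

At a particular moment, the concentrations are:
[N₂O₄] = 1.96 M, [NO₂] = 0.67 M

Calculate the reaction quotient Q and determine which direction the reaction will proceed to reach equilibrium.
Q = 0.229, Q < K, reaction proceeds forward (toward products)

Q = ([NO₂]^2) / ([N₂O₄])
  = ((0.67)^2) / ((1.96)) = 0.4489/1.96 = 0.229
Since Q = 0.229 < Kc = 9.83, the reaction proceeds forward (toward products) to reach equilibrium.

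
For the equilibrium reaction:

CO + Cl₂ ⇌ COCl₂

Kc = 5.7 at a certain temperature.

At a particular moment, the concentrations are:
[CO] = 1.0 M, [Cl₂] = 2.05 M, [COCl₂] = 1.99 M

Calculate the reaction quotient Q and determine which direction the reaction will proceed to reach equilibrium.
Q = 0.971, Q < K, reaction proceeds forward (toward products)

Q = ([COCl₂]) / ([CO] × [Cl₂])
  = ((1.99)) / ((1.0)·(2.05)) = 1.99/2.05 = 0.9707
Since Q = 0.9707 < Kc = 5.7, the reaction proceeds forward (toward products) to reach equilibrium.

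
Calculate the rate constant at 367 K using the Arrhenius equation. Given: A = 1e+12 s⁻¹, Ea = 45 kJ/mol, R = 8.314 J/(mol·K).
3.94e+05 s⁻¹

k = A·exp(-Ea/(R·T)) = 1e+12·exp(-45000/(8.314·367)) = 1e+12·exp(-14.7481) = 1e+12·3.9353e-07 = 3.94e+05 s⁻¹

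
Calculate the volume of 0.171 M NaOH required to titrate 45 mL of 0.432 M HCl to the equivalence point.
V_{base} = 113.7 mL

At equivalence: moles acid = moles base.
moles HCl = 0.432 M × 0.045 L = 0.01944 mol
V_NaOH = 0.01944 mol ÷ 0.171 M = 0.1137 L = 113.7 mL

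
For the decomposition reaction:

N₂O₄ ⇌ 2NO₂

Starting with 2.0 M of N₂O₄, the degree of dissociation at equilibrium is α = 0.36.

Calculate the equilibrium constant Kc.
K_c = 1.6200

x = α·[A]₀ = 0.36 × 2.0 = 0.72 M dissociated.
At eq: [N₂O₄] = 2.0 − 0.72 = 1.28 M; [NO₂] = 2x = 1.44 M.
Kc = [NO₂]²/[N₂O₄] = (1.44)²/1.28 = 1.62.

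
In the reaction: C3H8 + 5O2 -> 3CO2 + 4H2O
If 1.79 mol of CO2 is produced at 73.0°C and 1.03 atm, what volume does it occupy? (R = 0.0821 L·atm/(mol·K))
T = 73.0°C + 273.15 = 346.15 K
V = nRT/P = (1.79 × 0.0821 × 346.15) / 1.03
V = 49.39 L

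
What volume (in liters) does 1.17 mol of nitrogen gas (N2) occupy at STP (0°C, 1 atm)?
At STP, 1 mol of gas occupies 22.4 L
Volume = 1.17 mol × 22.4 L/mol = 26.21 L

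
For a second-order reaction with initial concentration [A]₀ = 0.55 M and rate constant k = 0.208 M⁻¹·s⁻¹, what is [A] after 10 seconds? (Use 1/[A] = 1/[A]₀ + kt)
0.2565 M

1/[A] = 1/[A]₀ + k·t = 1/0.55 + (0.208)·(10) = 1.8182 + 2.0800 = 3.8982
[A] = 1/3.8982 = 0.2565 M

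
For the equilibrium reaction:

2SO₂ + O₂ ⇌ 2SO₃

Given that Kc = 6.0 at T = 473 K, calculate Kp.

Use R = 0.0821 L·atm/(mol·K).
K_p = 0.1545

Δn = (moles gaseous products) − (moles gaseous reactants) = -1
T = 473 K; RT = 0.0821 × 473 = 38.8333
Kp = Kc·(RT)^Δn = 6.0 × (38.8333)^-1 = 6.0 × 0.0257511 = 0.1545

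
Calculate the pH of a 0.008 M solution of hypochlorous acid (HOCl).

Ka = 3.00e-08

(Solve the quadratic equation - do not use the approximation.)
pH = 4.81

x² + Ka×x - Ka×C = 0. Using quadratic formula: [H⁺] = 1.5477e-05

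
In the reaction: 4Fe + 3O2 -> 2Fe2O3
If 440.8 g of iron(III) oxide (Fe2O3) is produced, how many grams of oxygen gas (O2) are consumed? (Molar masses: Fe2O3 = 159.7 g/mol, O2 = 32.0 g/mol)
Moles of Fe2O3 = 440.8 g ÷ 159.7 g/mol = 2.76018 mol
Mole ratio: 3 mol O2 / 2 mol Fe2O3
Moles of O2 = 2.76018 × (3/2) = 4.14026 mol
Mass of O2 = 4.14026 mol × 32.0 g/mol = 132.5 g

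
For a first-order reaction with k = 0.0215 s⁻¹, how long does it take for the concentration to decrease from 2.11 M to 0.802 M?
44.99 s

From ln[A] = ln[A]₀ - k·t: t = ln([A]₀/[A])/k = ln(2.11/0.802)/0.0215 = ln(2.6309)/0.0215 = 0.9673/0.0215 = 44.99 s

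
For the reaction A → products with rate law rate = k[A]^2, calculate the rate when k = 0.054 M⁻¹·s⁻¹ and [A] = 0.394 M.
0.008383 M/s

rate = k·[A]^2 = 0.054·(0.394)^2 = 0.054·0.155236 = 0.008383 M/s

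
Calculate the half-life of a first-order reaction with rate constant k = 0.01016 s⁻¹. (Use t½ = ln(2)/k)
68.22 s

t½ = ln(2)/k = 0.6931/0.01016 = 68.22 s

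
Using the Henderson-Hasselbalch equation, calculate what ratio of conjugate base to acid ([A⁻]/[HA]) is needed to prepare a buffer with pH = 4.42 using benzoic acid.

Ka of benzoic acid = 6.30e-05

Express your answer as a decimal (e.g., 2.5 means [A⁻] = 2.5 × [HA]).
[A⁻]/[HA] = 1.657

pKa = −log(6.30e-05) = 4.2007. pH = pKa + log([A⁻]/[HA]). 4.42 = 4.2007 + log(ratio). log(ratio) = 4.42 − 4.2007 = 0.2193. ratio = 10^(0.2193) = 1.657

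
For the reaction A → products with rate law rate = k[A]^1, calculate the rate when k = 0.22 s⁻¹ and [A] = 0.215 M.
0.0473 M/s

rate = k·[A]^1 = 0.22·(0.215)^1 = 0.22·0.215 = 0.0473 M/s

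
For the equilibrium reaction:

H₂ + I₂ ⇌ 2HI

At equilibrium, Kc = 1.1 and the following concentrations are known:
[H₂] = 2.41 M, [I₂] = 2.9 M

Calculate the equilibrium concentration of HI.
[HI] = 2.7727 M

Kc = ([HI]^2) / ([H₂] × [I₂]) = 1.1
[HI]^2 = Kc · (reactant terms)/(other product terms) = 1.1 · 6.989 / 1 = 7.6879
[HI] = (7.6879)^(1/2) = 2.7727 M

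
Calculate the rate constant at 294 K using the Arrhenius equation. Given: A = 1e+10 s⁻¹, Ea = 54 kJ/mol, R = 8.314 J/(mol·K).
2.54e+00 s⁻¹

k = A·exp(-Ea/(R·T)) = 1e+10·exp(-54000/(8.314·294)) = 1e+10·exp(-22.0921) = 1e+10·2.5441e-10 = 2.54e+00 s⁻¹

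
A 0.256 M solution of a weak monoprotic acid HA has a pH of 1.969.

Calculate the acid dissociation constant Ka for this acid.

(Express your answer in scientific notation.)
K_a = 4.70e-04

[H⁺] = 10^(−pH) = 10^(−1.969) = 1.074e-02 M. For HA ⇌ H⁺ + A⁻, Ka = x²/(C − x) = (1.074e-02)²/(0.256 − 1.074e-02) = 4.70e-04.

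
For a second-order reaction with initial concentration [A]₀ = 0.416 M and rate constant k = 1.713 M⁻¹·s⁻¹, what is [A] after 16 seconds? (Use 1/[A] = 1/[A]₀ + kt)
0.0335 M

1/[A] = 1/[A]₀ + k·t = 1/0.416 + (1.713)·(16) = 2.4038 + 27.4080 = 29.8118
[A] = 1/29.8118 = 0.0335 M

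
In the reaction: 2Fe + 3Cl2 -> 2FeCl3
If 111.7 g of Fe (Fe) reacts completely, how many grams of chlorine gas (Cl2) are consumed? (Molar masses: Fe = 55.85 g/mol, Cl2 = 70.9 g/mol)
Moles of Fe = 111.7 g ÷ 55.85 g/mol = 2 mol
Mole ratio: 3 mol Cl2 / 2 mol Fe
Moles of Cl2 = 2 × (3/2) = 3 mol
Mass of Cl2 = 3 mol × 70.9 g/mol = 212.7 g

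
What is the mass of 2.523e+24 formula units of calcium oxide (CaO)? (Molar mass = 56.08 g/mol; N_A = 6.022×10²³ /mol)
Moles = 2.523e+24 ÷ 6.022×10²³ = 4.18964 mol
Mass = 4.18964 mol × 56.08 g/mol = 235 g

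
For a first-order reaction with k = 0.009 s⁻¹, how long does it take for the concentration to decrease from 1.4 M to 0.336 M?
158.57 s

From ln[A] = ln[A]₀ - k·t: t = ln([A]₀/[A])/k = ln(1.4/0.336)/0.009 = ln(4.1667)/0.009 = 1.4271/0.009 = 158.57 s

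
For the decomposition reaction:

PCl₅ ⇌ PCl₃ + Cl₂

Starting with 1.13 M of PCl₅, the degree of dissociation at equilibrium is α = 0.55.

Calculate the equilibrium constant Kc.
K_c = 0.7596

x = α·[A]₀ = 0.55 × 1.13 = 0.6215 M dissociated.
At eq: [PCl₅] = 1.13 − 0.6215 = 0.5085 M; [PCl₃] = [Cl₂] = x = 0.6215 M.
Kc = [PCl₃][Cl₂]/[PCl₅] = (0.6215)²/0.5085 = 0.7596.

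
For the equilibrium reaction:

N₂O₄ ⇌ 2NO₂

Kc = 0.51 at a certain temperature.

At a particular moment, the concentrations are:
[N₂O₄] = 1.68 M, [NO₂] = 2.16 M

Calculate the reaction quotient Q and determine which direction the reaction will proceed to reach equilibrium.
Q = 2.777, Q > K, reaction proceeds reverse (toward reactants)

Q = ([NO₂]^2) / ([N₂O₄])
  = ((2.16)^2) / ((1.68)) = 4.6656/1.68 = 2.777
Since Q = 2.777 > Kc = 0.51, the reaction proceeds reverse (toward reactants) to reach equilibrium.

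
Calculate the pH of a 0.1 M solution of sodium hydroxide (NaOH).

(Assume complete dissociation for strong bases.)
pH = 13.00

[OH⁻] = 0.1 M for strong base. pOH = -log[OH⁻] = 1.00, pH = 14 - pOH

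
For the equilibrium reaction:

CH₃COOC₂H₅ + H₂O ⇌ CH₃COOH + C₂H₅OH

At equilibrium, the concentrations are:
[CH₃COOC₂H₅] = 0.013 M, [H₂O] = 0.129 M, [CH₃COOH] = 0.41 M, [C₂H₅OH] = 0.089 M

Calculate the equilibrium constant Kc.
K_c = 21.7591

Kc = ([CH₃COOH] × [C₂H₅OH]) / ([CH₃COOC₂H₅] × [H₂O])
   = ((0.41)·(0.089)) / ((0.013)·(0.129))
   = 0.03649 / 0.001677 = 21.7591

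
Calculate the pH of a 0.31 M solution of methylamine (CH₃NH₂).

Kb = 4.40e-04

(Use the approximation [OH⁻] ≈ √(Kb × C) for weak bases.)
pH = 12.07

[OH⁻] = √(Kb × C) = √(4.40e-04 × 0.31) = 1.1679e-02. pOH = 1.93, pH = 14 - pOH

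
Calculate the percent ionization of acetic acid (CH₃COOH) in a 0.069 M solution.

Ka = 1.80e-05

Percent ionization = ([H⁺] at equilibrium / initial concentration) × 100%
Percent ionization = 1.6%

Let x = [H⁺]. Ka = x²/(C - x) ⇒ x² + (1.80e-05)x - (1.80e-05)(0.069) = 0. x = 1.1055e-03. Percent = (1.1055e-03/0.069) × 100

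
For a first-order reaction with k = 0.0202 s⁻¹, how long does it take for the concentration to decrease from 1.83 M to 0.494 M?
64.83 s

From ln[A] = ln[A]₀ - k·t: t = ln([A]₀/[A])/k = ln(1.83/0.494)/0.0202 = ln(3.7045)/0.0202 = 1.3095/0.0202 = 64.83 s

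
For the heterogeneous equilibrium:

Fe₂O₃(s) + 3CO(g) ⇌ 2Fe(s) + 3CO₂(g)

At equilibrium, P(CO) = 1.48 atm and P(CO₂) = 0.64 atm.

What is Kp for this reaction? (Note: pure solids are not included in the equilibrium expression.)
K_p = 0.081

Solids (Fe₂O₃, Fe) are excluded.
Kp = P(CO₂)³/P(CO)³ = (0.64)³/(1.48)³ = 0.2621/3.242 = 0.081.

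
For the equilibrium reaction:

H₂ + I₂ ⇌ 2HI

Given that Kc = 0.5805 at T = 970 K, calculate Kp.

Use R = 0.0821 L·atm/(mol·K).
K_p = 0.5805

Δn = (moles gaseous products) − (moles gaseous reactants) = 0
T = 970 K; RT = 0.0821 × 970 = 79.637
Kp = Kc·(RT)^Δn = 0.5805 × (79.637)^0 = 0.5805 × 1 = 0.5805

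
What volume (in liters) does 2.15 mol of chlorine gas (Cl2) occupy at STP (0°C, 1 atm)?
At STP, 1 mol of gas occupies 22.4 L
Volume = 2.15 mol × 22.4 L/mol = 48.16 L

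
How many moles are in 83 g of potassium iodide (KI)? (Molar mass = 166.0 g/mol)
Moles = 83 g ÷ 166.0 g/mol = 0.5 mol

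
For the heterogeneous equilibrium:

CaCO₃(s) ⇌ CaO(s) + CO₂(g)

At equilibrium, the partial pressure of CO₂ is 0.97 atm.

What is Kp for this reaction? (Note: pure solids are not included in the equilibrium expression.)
K_p = 0.97

Solids (CaCO₃, CaO) have activity 1 and are excluded.
Kp = P(CO₂) = 0.97.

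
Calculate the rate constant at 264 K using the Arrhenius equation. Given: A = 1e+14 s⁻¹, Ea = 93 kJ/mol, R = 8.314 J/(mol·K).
3.97e-05 s⁻¹

k = A·exp(-Ea/(R·T)) = 1e+14·exp(-93000/(8.314·264)) = 1e+14·exp(-42.3710) = 1e+14·3.9673e-19 = 3.97e-05 s⁻¹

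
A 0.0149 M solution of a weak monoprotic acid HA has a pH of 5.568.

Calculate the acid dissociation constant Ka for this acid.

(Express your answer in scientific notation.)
K_a = 4.91e-10

[H⁺] = 10^(−pH) = 10^(−5.568) = 2.704e-06 M. For HA ⇌ H⁺ + A⁻, Ka = x²/(C − x) = (2.704e-06)²/(0.0149 − 2.704e-06) = 4.91e-10.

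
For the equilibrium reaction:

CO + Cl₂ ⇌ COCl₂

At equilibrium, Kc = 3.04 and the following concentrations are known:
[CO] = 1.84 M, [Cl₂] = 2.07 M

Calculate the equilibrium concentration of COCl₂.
[COCl₂] = 11.5788 M

Kc = ([COCl₂]) / ([CO] × [Cl₂]) = 3.04
[COCl₂]^1 = Kc · (reactant terms)/(other product terms) = 3.04 · 3.8088 / 1 = 11.579
[COCl₂] = 11.5788 M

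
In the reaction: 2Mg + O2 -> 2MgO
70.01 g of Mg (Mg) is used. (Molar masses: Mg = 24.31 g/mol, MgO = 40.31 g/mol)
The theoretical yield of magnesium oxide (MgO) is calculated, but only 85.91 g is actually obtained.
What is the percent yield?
Moles of Mg = 70.01 g ÷ 24.31 g/mol = 2.87988 mol
Mole ratio: 2 mol MgO / 2 mol Mg
Moles of MgO = 2.87988 × (2/2) = 2.87988 mol
Theoretical yield = 2.87988 mol × 40.31 g/mol = 116.09 g
Actual yield = 85.91 g
Percent yield = (85.91 / 116.09) × 100% = 74.0%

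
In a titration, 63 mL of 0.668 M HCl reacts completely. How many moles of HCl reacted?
Moles = Molarity × Volume (L)
Moles = 0.668 M × 0.063 L = 0.04208 mol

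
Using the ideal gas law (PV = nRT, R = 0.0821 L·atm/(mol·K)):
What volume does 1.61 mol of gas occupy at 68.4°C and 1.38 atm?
T = 68.4°C + 273.15 = 341.55 K
V = nRT/P = (1.61 × 0.0821 × 341.55) / 1.38
V = 32.71 L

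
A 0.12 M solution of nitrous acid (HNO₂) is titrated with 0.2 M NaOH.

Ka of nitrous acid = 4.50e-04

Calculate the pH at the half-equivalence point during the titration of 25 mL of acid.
pH = pKa = 3.35

At the half-equivalence point, [HA] = [A⁻], so by Henderson–Hasselbalch pH = pKa + log(1) = pKa.
pKa = −log(4.50e-04) = 3.35.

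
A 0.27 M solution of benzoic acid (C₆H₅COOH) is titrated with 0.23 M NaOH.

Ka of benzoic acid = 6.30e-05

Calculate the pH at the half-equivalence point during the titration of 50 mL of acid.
pH = pKa = 4.20

At the half-equivalence point, [HA] = [A⁻], so by Henderson–Hasselbalch pH = pKa + log(1) = pKa.
pKa = −log(6.30e-05) = 4.20.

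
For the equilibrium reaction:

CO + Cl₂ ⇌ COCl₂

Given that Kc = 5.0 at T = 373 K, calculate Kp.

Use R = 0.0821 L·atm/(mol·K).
K_p = 0.1633

Δn = (moles gaseous products) − (moles gaseous reactants) = -1
T = 373 K; RT = 0.0821 × 373 = 30.6233
Kp = Kc·(RT)^Δn = 5.0 × (30.6233)^-1 = 5.0 × 0.0326549 = 0.1633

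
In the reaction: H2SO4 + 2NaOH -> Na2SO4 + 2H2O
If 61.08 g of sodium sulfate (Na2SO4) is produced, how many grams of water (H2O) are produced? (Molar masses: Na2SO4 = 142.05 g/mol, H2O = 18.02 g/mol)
Moles of Na2SO4 = 61.08 g ÷ 142.05 g/mol = 0.429989 mol
Mole ratio: 2 mol H2O / 1 mol Na2SO4
Moles of H2O = 0.429989 × (2/1) = 0.859979 mol
Mass of H2O = 0.859979 mol × 18.02 g/mol = 15.5 g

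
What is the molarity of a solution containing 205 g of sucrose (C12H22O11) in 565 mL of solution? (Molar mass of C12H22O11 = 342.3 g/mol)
Moles of C12H22O11 = 205 g ÷ 342.3 g/mol = 0.59889 mol
Volume = 565 mL = 0.565 L
Molarity = 0.59889 mol ÷ 0.565 L = 1.06 M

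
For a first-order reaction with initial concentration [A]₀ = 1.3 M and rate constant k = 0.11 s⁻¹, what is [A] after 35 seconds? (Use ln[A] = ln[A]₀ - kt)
0.0277 M

ln[A] = ln[A]₀ - k·t = ln(1.3) - (0.11)·(35) = 0.2624 - 3.8500 = -3.5876
[A] = e^(-3.5876) = 0.0277 M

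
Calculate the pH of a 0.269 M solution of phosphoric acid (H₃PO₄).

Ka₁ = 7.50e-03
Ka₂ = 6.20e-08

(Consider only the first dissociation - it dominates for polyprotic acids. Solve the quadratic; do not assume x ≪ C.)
pH = 1.38

x² + Ka₁·x − Ka₁·C = 0 with Ka₁ = 7.50e-03, C = 0.269.
x = (−Ka₁ + √(Ka₁² + 4·Ka₁·C))/2 = 4.1323e-02 M, so pH = 1.38.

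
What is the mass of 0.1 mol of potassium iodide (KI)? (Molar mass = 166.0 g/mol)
Mass = 0.1 mol × 166.0 g/mol = 16.6 g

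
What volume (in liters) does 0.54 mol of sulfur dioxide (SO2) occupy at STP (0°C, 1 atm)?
At STP, 1 mol of gas occupies 22.4 L
Volume = 0.54 mol × 22.4 L/mol = 12.10 L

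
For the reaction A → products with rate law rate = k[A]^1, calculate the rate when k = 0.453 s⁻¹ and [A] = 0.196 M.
0.08879 M/s

rate = k·[A]^1 = 0.453·(0.196)^1 = 0.453·0.196 = 0.08879 M/s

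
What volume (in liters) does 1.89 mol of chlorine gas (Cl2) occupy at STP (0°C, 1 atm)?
At STP, 1 mol of gas occupies 22.4 L
Volume = 1.89 mol × 22.4 L/mol = 42.34 L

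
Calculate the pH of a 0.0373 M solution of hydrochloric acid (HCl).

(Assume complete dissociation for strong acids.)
pH = 1.43

[H⁺] = 0.0373 M for strong acid. pH = -log[H⁺] = -log(0.0373)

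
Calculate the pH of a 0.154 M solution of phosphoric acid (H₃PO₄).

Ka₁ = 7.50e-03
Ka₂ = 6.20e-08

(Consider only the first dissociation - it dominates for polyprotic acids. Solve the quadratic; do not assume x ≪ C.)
pH = 1.52

x² + Ka₁·x − Ka₁·C = 0 with Ka₁ = 7.50e-03, C = 0.154.
x = (−Ka₁ + √(Ka₁² + 4·Ka₁·C))/2 = 3.0442e-02 M, so pH = 1.52.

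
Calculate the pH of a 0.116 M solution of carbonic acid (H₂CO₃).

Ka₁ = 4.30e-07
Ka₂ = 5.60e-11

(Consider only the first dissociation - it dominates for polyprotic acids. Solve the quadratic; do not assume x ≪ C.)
pH = 3.65

x² + Ka₁·x − Ka₁·C = 0 with Ka₁ = 4.30e-07, C = 0.116.
x = (−Ka₁ + √(Ka₁² + 4·Ka₁·C))/2 = 2.2312e-04 M, so pH = 3.65.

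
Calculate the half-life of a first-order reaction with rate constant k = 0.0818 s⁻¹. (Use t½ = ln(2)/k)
8.47 s

t½ = ln(2)/k = 0.6931/0.0818 = 8.47 s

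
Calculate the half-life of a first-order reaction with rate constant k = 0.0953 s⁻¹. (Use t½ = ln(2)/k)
7.27 s

t½ = ln(2)/k = 0.6931/0.0953 = 7.27 s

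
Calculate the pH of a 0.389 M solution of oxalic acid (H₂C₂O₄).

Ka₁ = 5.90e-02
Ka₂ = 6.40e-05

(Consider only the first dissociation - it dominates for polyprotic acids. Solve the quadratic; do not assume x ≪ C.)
pH = 0.90

x² + Ka₁·x − Ka₁·C = 0 with Ka₁ = 5.90e-02, C = 0.389.
x = (−Ka₁ + √(Ka₁² + 4·Ka₁·C))/2 = 1.2484e-01 M, so pH = 0.90.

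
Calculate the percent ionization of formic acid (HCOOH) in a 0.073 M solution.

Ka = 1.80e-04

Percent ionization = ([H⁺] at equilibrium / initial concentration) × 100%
Percent ionization = 4.84%

Let x = [H⁺]. Ka = x²/(C - x) ⇒ x² + (1.80e-04)x - (1.80e-04)(0.073) = 0. x = 3.5360e-03. Percent = (3.5360e-03/0.073) × 100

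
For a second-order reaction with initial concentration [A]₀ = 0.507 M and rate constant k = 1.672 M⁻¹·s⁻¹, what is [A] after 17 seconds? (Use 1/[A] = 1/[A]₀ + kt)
0.0329 M

1/[A] = 1/[A]₀ + k·t = 1/0.507 + (1.672)·(17) = 1.9724 + 28.4240 = 30.3964
[A] = 1/30.3964 = 0.0329 M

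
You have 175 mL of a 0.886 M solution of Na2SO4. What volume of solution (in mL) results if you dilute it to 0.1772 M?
Using M₁V₁ = M₂V₂:
0.886 × 175 = 0.1772 × V₂
V₂ = (0.886 × 175) / 0.1772 = 875 mL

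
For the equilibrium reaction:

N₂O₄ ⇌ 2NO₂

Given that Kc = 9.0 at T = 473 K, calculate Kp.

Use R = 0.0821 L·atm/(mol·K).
K_p = 349.4997

Δn = (moles gaseous products) − (moles gaseous reactants) = 1
T = 473 K; RT = 0.0821 × 473 = 38.8333
Kp = Kc·(RT)^Δn = 9.0 × (38.8333)^1 = 9.0 × 38.8333 = 349.4997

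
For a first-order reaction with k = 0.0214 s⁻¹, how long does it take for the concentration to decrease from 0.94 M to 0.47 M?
32.39 s

From ln[A] = ln[A]₀ - k·t: t = ln([A]₀/[A])/k = ln(0.94/0.47)/0.0214 = ln(2.0000)/0.0214 = 0.6931/0.0214 = 32.39 s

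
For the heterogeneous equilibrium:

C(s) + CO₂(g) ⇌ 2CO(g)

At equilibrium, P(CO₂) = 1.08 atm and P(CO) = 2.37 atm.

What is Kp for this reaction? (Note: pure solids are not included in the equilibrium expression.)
K_p = 5.201

Solid C is excluded.
Kp = P(CO)²/P(CO₂) = (2.37)²/1.08 = 5.617/1.08 = 5.201.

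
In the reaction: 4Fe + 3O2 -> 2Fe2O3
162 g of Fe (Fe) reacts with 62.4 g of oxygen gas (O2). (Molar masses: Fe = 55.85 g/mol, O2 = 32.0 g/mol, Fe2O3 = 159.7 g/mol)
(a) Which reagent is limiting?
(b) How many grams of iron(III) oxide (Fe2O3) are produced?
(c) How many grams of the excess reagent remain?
(a) O2, (b) 207.6 g, (c) 16.79 g

Moles of Fe = 162 g ÷ 55.85 g/mol = 2.90063 mol
Moles of O2 = 62.4 g ÷ 32.0 g/mol = 1.95 mol
Moles ÷ coefficient: Fe: 2.90063/4 = 0.7252, O2: 1.95/3 = 0.65
(a) O2 has the smaller value, so O2 is the limiting reagent.
(b) Moles of Fe2O3 = 1.95 mol O2 × (2/3) = 1.3 mol; mass = 1.3 mol × 159.7 g/mol = 207.6 g
(c) Fe consumed = 1.95 × (4/3) = 2.6 mol; remaining = 2.90063 − 2.6 = 0.300627 mol; mass = 0.300627 mol × 55.85 g/mol = 16.79 g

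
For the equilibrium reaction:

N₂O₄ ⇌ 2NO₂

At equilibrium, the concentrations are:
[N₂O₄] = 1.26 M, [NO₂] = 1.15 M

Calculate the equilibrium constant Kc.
K_c = 1.0496

Kc = ([NO₂]^2) / ([N₂O₄])
   = ((1.15)^2) / ((1.26))
   = 1.3225 / 1.26 = 1.0496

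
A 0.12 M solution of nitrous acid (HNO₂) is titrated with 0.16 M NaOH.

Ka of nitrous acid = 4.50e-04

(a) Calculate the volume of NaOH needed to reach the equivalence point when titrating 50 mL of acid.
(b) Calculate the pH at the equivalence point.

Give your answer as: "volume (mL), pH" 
V = 37.5 mL, pH = 8.09

(a) At equivalence: moles acid = moles base.
moles acid = 0.12 × 0.05 = 0.006 mol; V_NaOH = 0.006/0.16 = 0.0375 L = 37.5 mL.
(b) At equivalence, all acid → conjugate base A⁻ at [A⁻] = 0.006/0.0875 = 0.06857 M.
Kb = Kw/Ka = 1.0e-14/4.50e-04 = 2.222e-11; [OH⁻] = √(Kb·[A⁻]) = 1.234e-06; pOH = 5.91; pH = 14 − pOH = 8.09.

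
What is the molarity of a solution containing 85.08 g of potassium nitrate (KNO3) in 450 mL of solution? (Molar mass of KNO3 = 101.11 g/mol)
Moles of KNO3 = 85.08 g ÷ 101.11 g/mol = 0.84146 mol
Volume = 450 mL = 0.45 L
Molarity = 0.84146 mol ÷ 0.45 L = 1.87 M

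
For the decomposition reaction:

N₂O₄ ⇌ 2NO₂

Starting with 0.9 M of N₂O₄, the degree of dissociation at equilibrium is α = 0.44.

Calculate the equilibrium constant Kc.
K_c = 1.2446

x = α·[A]₀ = 0.44 × 0.9 = 0.396 M dissociated.
At eq: [N₂O₄] = 0.9 − 0.396 = 0.504 M; [NO₂] = 2x = 0.792 M.
Kc = [NO₂]²/[N₂O₄] = (0.792)²/0.504 = 1.245.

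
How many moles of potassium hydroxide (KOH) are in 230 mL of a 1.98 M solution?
Moles = Molarity × Volume (L)
Moles = 1.98 M × 0.23 L = 0.4554 mol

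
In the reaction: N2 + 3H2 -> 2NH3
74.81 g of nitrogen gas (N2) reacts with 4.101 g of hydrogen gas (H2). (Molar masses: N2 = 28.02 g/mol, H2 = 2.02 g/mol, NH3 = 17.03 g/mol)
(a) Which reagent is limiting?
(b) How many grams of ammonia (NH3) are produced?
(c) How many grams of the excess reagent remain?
(a) H2, (b) 23.05 g, (c) 55.85 g

Moles of N2 = 74.81 g ÷ 28.02 g/mol = 2.66988 mol
Moles of H2 = 4.101 g ÷ 2.02 g/mol = 2.0302 mol
Moles ÷ coefficient: N2: 2.66988/1 = 2.67, H2: 2.0302/3 = 0.6767
(a) H2 has the smaller value, so H2 is the limiting reagent.
(b) Moles of NH3 = 2.0302 mol H2 × (2/3) = 1.35347 mol; mass = 1.35347 mol × 17.03 g/mol = 23.05 g
(c) N2 consumed = 2.0302 × (1/3) = 0.676733 mol; remaining = 2.66988 − 0.676733 = 1.99315 mol; mass = 1.99315 mol × 28.02 g/mol = 55.85 g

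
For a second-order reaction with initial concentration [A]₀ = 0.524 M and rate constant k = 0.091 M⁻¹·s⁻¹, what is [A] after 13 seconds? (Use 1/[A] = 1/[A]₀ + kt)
0.3235 M

1/[A] = 1/[A]₀ + k·t = 1/0.524 + (0.091)·(13) = 1.9084 + 1.1830 = 3.0914
[A] = 1/3.0914 = 0.3235 M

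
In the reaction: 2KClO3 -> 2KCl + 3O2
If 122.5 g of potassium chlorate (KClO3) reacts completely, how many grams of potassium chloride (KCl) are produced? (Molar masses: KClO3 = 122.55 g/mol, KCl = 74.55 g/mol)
Moles of KClO3 = 122.5 g ÷ 122.55 g/mol = 0.999592 mol
Mole ratio: 2 mol KCl / 2 mol KClO3
Moles of KCl = 0.999592 × (2/2) = 0.999592 mol
Mass of KCl = 0.999592 mol × 74.55 g/mol = 74.52 g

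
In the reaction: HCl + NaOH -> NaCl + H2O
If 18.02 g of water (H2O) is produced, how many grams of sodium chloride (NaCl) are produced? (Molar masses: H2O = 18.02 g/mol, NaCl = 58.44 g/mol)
Moles of H2O = 18.02 g ÷ 18.02 g/mol = 1 mol
Mole ratio: 1 mol NaCl / 1 mol H2O
Moles of NaCl = 1 × (1/1) = 1 mol
Mass of NaCl = 1 mol × 58.44 g/mol = 58.44 g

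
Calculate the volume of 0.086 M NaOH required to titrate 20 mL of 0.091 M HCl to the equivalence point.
V_{base} = 21.2 mL

At equivalence: moles acid = moles base.
moles HCl = 0.091 M × 0.02 L = 0.00182 mol
V_NaOH = 0.00182 mol ÷ 0.086 M = 0.02116 L = 21.2 mL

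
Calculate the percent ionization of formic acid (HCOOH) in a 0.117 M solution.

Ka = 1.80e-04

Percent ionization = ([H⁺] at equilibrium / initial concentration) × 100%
Percent ionization = 3.85%

Let x = [H⁺]. Ka = x²/(C - x) ⇒ x² + (1.80e-04)x - (1.80e-04)(0.117) = 0. x = 4.5000e-03. Percent = (4.5000e-03/0.117) × 100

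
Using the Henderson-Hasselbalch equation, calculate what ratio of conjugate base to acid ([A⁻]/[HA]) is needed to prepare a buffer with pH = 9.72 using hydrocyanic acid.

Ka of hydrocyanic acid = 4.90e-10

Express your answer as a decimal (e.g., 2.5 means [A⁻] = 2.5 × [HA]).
[A⁻]/[HA] = 2.572

pKa = −log(4.90e-10) = 9.3098. pH = pKa + log([A⁻]/[HA]). 9.72 = 9.3098 + log(ratio). log(ratio) = 9.72 − 9.3098 = 0.4102. ratio = 10^(0.4102) = 2.572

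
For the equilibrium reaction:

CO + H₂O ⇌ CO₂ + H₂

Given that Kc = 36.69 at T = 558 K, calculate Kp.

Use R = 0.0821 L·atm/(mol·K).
K_p = 36.6900

Δn = (moles gaseous products) − (moles gaseous reactants) = 0
T = 558 K; RT = 0.0821 × 558 = 45.8118
Kp = Kc·(RT)^Δn = 36.69 × (45.8118)^0 = 36.69 × 1 = 36.6900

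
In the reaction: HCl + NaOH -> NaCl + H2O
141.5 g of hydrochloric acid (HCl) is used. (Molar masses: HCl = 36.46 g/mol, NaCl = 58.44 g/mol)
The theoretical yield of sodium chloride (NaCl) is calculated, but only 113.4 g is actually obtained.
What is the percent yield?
Moles of HCl = 141.5 g ÷ 36.46 g/mol = 3.88097 mol
Mole ratio: 1 mol NaCl / 1 mol HCl
Moles of NaCl = 3.88097 × (1/1) = 3.88097 mol
Theoretical yield = 3.88097 mol × 58.44 g/mol = 226.8 g
Actual yield = 113.4 g
Percent yield = (113.4 / 226.8) × 100% = 50.0%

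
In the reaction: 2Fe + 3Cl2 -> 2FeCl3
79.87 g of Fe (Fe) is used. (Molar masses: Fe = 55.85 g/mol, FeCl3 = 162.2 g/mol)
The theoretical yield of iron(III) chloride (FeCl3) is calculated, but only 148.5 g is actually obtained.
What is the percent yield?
Moles of Fe = 79.87 g ÷ 55.85 g/mol = 1.43008 mol
Mole ratio: 2 mol FeCl3 / 2 mol Fe
Moles of FeCl3 = 1.43008 × (2/2) = 1.43008 mol
Theoretical yield = 1.43008 mol × 162.2 g/mol = 231.96 g
Actual yield = 148.5 g
Percent yield = (148.5 / 231.96) × 100% = 64.0%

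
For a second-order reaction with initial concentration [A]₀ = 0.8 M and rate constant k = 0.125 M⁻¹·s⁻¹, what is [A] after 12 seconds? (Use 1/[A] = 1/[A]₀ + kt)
0.3636 M

1/[A] = 1/[A]₀ + k·t = 1/0.8 + (0.125)·(12) = 1.2500 + 1.5000 = 2.7500
[A] = 1/2.7500 = 0.3636 M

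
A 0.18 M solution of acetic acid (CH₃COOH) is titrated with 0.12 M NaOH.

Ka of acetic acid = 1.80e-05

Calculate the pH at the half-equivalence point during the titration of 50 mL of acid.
pH = pKa = 4.74

At the half-equivalence point, [HA] = [A⁻], so by Henderson–Hasselbalch pH = pKa + log(1) = pKa.
pKa = −log(1.80e-05) = 4.74.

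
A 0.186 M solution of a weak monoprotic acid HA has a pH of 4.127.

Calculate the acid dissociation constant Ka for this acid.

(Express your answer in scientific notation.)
K_a = 3.00e-08

[H⁺] = 10^(−pH) = 10^(−4.127) = 7.464e-05 M. For HA ⇌ H⁺ + A⁻, Ka = x²/(C − x) = (7.464e-05)²/(0.186 − 7.464e-05) = 3.00e-08.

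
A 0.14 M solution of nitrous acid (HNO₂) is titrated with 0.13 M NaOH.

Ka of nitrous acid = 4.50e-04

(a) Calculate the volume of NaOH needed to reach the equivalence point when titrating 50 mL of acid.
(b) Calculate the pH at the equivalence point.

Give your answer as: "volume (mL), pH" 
V = 53.8 mL, pH = 8.09

(a) At equivalence: moles acid = moles base.
moles acid = 0.14 × 0.05 = 0.007 mol; V_NaOH = 0.007/0.13 = 0.05385 L = 53.8 mL.
(b) At equivalence, all acid → conjugate base A⁻ at [A⁻] = 0.007/0.1038 = 0.06741 M.
Kb = Kw/Ka = 1.0e-14/4.50e-04 = 2.222e-11; [OH⁻] = √(Kb·[A⁻]) = 1.224e-06; pOH = 5.91; pH = 14 − pOH = 8.09.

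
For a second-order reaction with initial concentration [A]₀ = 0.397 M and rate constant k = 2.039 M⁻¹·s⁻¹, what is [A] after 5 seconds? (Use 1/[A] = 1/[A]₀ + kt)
0.0787 M

1/[A] = 1/[A]₀ + k·t = 1/0.397 + (2.039)·(5) = 2.5189 + 10.1950 = 12.7139
[A] = 1/12.7139 = 0.0787 M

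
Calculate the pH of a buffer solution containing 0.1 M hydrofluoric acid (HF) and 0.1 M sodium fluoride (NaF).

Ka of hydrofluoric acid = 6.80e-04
pH = 3.17

pKa = -log(6.80e-04) = 3.17. pH = pKa + log([A⁻]/[HA]) = 3.17 + log(0.1/0.1)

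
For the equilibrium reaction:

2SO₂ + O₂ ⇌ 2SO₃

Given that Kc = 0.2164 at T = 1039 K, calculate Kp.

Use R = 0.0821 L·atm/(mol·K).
K_p = 0.0025

Δn = (moles gaseous products) − (moles gaseous reactants) = -1
T = 1039 K; RT = 0.0821 × 1039 = 85.3019
Kp = Kc·(RT)^Δn = 0.2164 × (85.3019)^-1 = 0.2164 × 0.0117231 = 0.0025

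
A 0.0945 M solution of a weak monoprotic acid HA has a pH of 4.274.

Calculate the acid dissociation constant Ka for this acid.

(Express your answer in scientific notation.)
K_a = 3.00e-08

[H⁺] = 10^(−pH) = 10^(−4.274) = 5.321e-05 M. For HA ⇌ H⁺ + A⁻, Ka = x²/(C − x) = (5.321e-05)²/(0.0945 − 5.321e-05) = 3.00e-08.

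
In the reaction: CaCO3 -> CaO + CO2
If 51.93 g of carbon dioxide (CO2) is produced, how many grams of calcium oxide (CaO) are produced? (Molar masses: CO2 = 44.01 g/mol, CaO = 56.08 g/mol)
Moles of CO2 = 51.93 g ÷ 44.01 g/mol = 1.17996 mol
Mole ratio: 1 mol CaO / 1 mol CO2
Moles of CaO = 1.17996 × (1/1) = 1.17996 mol
Mass of CaO = 1.17996 mol × 56.08 g/mol = 66.17 g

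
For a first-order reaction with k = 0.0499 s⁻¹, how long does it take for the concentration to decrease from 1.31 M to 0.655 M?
13.89 s

From ln[A] = ln[A]₀ - k·t: t = ln([A]₀/[A])/k = ln(1.31/0.655)/0.0499 = ln(2.0000)/0.0499 = 0.6931/0.0499 = 13.89 s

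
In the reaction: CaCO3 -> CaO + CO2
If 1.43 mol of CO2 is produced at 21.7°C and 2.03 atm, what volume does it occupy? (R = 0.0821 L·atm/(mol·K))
T = 21.7°C + 273.15 = 294.85 K
V = nRT/P = (1.43 × 0.0821 × 294.85) / 2.03
V = 17.05 L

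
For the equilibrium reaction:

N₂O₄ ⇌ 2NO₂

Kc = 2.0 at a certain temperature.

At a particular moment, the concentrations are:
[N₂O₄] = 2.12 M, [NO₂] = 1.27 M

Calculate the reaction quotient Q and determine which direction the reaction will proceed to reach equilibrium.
Q = 0.761, Q < K, reaction proceeds forward (toward products)

Q = ([NO₂]^2) / ([N₂O₄])
  = ((1.27)^2) / ((2.12)) = 1.6129/2.12 = 0.7608
Since Q = 0.7608 < Kc = 2.0, the reaction proceeds forward (toward products) to reach equilibrium.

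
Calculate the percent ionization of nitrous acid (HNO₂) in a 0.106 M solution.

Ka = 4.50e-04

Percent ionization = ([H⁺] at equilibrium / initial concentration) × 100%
Percent ionization = 6.31%

Let x = [H⁺]. Ka = x²/(C - x) ⇒ x² + (4.50e-04)x - (4.50e-04)(0.106) = 0. x = 6.6852e-03. Percent = (6.6852e-03/0.106) × 100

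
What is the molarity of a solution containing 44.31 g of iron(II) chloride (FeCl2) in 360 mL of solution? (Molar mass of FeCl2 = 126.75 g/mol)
Moles of FeCl2 = 44.31 g ÷ 126.75 g/mol = 0.349586 mol
Volume = 360 mL = 0.36 L
Molarity = 0.349586 mol ÷ 0.36 L = 0.9711 M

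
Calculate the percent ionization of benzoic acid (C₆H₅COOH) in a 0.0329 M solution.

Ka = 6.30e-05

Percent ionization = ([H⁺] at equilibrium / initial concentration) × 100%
Percent ionization = 4.28%

Let x = [H⁺]. Ka = x²/(C - x) ⇒ x² + (6.30e-05)x - (6.30e-05)(0.0329) = 0. x = 1.4085e-03. Percent = (1.4085e-03/0.0329) × 100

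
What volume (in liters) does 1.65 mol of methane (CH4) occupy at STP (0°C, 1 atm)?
At STP, 1 mol of gas occupies 22.4 L
Volume = 1.65 mol × 22.4 L/mol = 36.96 L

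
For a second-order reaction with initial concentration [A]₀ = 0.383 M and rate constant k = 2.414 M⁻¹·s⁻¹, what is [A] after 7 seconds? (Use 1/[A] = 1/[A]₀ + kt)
0.0513 M

1/[A] = 1/[A]₀ + k·t = 1/0.383 + (2.414)·(7) = 2.6110 + 16.8980 = 19.5090
[A] = 1/19.5090 = 0.0513 M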